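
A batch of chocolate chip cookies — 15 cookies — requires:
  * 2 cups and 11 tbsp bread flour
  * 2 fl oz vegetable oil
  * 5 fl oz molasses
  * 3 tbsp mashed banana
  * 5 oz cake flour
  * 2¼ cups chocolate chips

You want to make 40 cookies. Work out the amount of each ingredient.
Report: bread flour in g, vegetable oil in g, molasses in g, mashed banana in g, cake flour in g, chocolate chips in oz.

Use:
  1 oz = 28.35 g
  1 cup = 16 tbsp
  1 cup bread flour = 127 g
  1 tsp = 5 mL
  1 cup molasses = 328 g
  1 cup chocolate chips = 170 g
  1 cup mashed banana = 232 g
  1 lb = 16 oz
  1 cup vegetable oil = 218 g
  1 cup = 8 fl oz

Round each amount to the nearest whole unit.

Scaling factor: 40/15 = 8/3.
bread flour: (2 cup + 11 tbsp = 2.6875 cup) × 8/3 × 127 g/cup ≈ 910 g
vegetable oil: 2 fl oz × 8/3 ÷ 8 fl oz/cup × 218 g/cup ≈ 145 g
molasses: 5 fl oz × 8/3 ÷ 8 fl oz/cup × 328 g/cup ≈ 547 g
mashed banana: 3 tbsp × 8/3 ÷ 16 tbsp/cup × 232 g/cup = 116 g
cake flour: 5 oz × 8/3 × 28.35 g/oz = 378 g
chocolate chips: 2.25 cup × 8/3 × 170 g/cup ÷ 28.35 g/oz ≈ 36 oz

bread flour: 910 g; vegetable oil: 145 g; molasses: 547 g; mashed banana: 116 g; cake flour: 378 g; chocolate chips: 36 oz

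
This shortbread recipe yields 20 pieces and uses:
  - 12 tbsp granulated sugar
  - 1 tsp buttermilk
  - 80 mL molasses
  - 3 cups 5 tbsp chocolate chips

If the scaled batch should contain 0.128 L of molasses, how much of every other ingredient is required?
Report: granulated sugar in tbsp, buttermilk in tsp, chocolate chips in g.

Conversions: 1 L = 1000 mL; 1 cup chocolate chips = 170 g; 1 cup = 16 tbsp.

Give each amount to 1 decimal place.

granulated sugar: 19.2 tbsp; buttermilk: 1.6 tsp; chocolate chips: 901.0 g

The original recipe has 0.08 L of molasses, so the scaling factor is 0.128 ÷ 0.08 = 8/5 = 1.6.
granulated sugar: 12 tbsp × 8/5 = 19.2 tbsp
buttermilk: 1 tsp × 8/5 = 1.6 tsp
chocolate chips: (3 cup + 5 tbsp = 3.3125 cup) × 8/5 × 170 g/cup = 901.0 g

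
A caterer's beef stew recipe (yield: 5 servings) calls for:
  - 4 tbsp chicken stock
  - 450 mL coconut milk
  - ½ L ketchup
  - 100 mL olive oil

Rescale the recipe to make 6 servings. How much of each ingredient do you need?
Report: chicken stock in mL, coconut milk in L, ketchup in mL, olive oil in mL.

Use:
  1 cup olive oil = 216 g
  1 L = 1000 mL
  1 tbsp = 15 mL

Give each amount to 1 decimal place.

chicken stock: 72.0 mL; coconut milk: 0.5 L; ketchup: 600.0 mL; olive oil: 120.0 mL

Scaling factor: 6/5 = 1.2.
chicken stock: 4 tbsp × 6/5 × 15 mL/tbsp = 72.0 mL
coconut milk: 450 mL × 6/5 ÷ 1000 mL/L ≈ 0.5 L
ketchup: 0.5 L × 6/5 × 1000 mL/L = 600.0 mL
olive oil: 100 mL × 6/5 = 120.0 mL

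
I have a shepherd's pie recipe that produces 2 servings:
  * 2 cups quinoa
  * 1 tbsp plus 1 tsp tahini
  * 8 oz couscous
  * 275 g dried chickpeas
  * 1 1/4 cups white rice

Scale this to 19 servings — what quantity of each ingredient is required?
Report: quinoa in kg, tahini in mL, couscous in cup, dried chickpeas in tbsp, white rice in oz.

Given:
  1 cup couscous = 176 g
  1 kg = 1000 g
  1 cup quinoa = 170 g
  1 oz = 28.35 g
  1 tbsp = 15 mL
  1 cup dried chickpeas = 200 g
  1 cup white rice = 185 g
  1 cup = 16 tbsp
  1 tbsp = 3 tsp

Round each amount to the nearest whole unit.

Scaling factor: 19/2 = 9.5.
quinoa: 2 cup × 19/2 × 170 g/cup ÷ 1000 g/kg ≈ 3 kg
tahini: (1 tbsp + 1 tsp = 4/3 tbsp) × 19/2 × 15 mL/tbsp = 190 mL
couscous: 8 oz × 19/2 × 28.35 g/oz ÷ 176 g/cup ≈ 12 cup
dried chickpeas: 275 g × 19/2 ÷ 200 g/cup × 16 tbsp/cup = 209 tbsp
white rice: 1.25 cup × 19/2 × 185 g/cup ÷ 28.35 g/oz ≈ 77 oz

quinoa: 3 kg; tahini: 190 mL; couscous: 12 cup; dried chickpeas: 209 tbsp; white rice: 77 oz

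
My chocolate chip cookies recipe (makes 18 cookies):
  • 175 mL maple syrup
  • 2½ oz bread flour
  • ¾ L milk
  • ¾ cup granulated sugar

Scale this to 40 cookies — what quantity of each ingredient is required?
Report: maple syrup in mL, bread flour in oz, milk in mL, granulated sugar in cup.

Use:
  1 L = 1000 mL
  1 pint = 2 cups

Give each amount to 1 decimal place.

maple syrup: 388.9 mL; bread flour: 5.6 oz; milk: 1666.7 mL; granulated sugar: 1.7 cup

Scaling factor: 40/18 = 20/9.
maple syrup: 175 mL × 20/9 ≈ 388.9 mL
bread flour: 2.5 oz × 20/9 ≈ 5.6 oz
milk: 0.75 L × 20/9 × 1000 mL/L ≈ 1666.7 mL
granulated sugar: 0.75 cup × 20/9 ≈ 1.7 cup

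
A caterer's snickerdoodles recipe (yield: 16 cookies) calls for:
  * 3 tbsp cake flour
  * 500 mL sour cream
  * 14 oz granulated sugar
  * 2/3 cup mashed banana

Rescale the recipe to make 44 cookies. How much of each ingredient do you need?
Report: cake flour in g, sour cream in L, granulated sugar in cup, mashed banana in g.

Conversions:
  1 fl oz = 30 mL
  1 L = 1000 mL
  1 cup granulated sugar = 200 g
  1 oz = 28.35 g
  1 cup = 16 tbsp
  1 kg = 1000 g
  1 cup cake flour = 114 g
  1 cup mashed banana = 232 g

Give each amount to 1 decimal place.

Scaling factor: 44/16 = 11/4 = 2.75.
cake flour: 3 tbsp × 11/4 ÷ 16 tbsp/cup × 114 g/cup ≈ 58.8 g
sour cream: 500 mL × 11/4 ÷ 1000 mL/L ≈ 1.4 L
granulated sugar: 14 oz × 11/4 × 28.35 g/oz ÷ 200 g/cup ≈ 5.5 cup
mashed banana: 2/3 cup × 11/4 × 232 g/cup ≈ 425.3 g

cake flour: 58.8 g; sour cream: 1.4 L; granulated sugar: 5.5 cup; mashed banana: 425.3 g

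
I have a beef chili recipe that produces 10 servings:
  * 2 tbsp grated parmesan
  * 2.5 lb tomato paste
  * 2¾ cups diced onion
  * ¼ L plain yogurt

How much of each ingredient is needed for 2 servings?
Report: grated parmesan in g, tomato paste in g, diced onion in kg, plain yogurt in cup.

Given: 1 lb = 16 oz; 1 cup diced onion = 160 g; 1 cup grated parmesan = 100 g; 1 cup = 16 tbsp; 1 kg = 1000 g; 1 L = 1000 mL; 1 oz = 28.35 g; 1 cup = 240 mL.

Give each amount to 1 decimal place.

Scaling factor: 2/10 = 1/5 = 0.2.
grated parmesan: 2 tbsp × 1/5 ÷ 16 tbsp/cup × 100 g/cup = 2.5 g
tomato paste: 2.5 lb × 1/5 × 16 oz/lb × 28.35 g/oz = 226.8 g
diced onion: 2.75 cup × 1/5 × 160 g/cup ÷ 1000 g/kg ≈ 0.1 kg
plain yogurt: 0.25 L × 1/5 × 1000 mL/L ÷ 240 mL/cup ≈ 0.2 cup

grated parmesan: 2.5 g; tomato paste: 226.8 g; diced onion: 0.1 kg; plain yogurt: 0.2 cup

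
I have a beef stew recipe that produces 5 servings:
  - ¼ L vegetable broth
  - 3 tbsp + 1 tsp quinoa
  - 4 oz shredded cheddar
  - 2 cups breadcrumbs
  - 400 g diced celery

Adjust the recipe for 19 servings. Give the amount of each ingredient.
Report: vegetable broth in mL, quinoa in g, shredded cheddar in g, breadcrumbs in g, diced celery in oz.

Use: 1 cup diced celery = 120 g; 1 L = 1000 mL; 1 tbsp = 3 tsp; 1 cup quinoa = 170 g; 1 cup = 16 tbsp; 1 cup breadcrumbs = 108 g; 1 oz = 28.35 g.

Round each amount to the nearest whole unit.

vegetable broth: 950 mL; quinoa: 135 g; shredded cheddar: 431 g; breadcrumbs: 821 g; diced celery: 54 oz

Scaling factor: 19/5 = 3.8.
vegetable broth: 0.25 L × 19/5 × 1000 mL/L = 950 mL
quinoa: (3 tbsp + 1 tsp = 10/3 tbsp) × 19/5 ÷ 16 tbsp/cup × 170 g/cup ≈ 135 g
shredded cheddar: 4 oz × 19/5 × 28.35 g/oz ≈ 431 g
breadcrumbs: 2 cup × 19/5 × 108 g/cup ≈ 821 g
diced celery: 400 g × 19/5 ÷ 28.35 g/oz ≈ 54 oz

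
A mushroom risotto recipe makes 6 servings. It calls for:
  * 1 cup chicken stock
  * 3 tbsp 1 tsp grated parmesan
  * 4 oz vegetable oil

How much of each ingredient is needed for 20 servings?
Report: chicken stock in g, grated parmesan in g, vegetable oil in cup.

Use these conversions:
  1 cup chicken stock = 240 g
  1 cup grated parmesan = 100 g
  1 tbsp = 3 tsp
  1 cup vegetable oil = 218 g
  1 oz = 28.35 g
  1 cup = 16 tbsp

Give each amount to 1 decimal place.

Scaling factor: 20/6 = 10/3.
chicken stock: 1 cup × 10/3 × 240 g/cup = 800.0 g
grated parmesan: (3 tbsp + 1 tsp = 10/3 tbsp) × 10/3 ÷ 16 tbsp/cup × 100 g/cup ≈ 69.4 g
vegetable oil: 4 oz × 10/3 × 28.35 g/oz ÷ 218 g/cup ≈ 1.7 cup

chicken stock: 800.0 g; grated parmesan: 69.4 g; vegetable oil: 1.7 cup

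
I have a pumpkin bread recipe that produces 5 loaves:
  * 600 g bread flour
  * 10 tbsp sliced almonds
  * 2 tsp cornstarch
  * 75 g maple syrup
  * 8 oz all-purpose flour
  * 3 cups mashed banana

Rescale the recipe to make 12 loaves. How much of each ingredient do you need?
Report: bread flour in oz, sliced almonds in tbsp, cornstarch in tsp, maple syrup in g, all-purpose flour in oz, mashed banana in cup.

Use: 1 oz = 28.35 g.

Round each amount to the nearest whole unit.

bread flour: 51 oz; sliced almonds: 24 tbsp; cornstarch: 5 tsp; maple syrup: 180 g; all-purpose flour: 19 oz; mashed banana: 7 cup

Scaling factor: 12/5 = 2.4.
bread flour: 600 g × 12/5 ÷ 28.35 g/oz ≈ 51 oz
sliced almonds: 10 tbsp × 12/5 = 24 tbsp
cornstarch: 2 tsp × 12/5 ≈ 5 tsp
maple syrup: 75 g × 12/5 = 180 g
all-purpose flour: 8 oz × 12/5 ≈ 19 oz
mashed banana: 3 cup × 12/5 ≈ 7 cup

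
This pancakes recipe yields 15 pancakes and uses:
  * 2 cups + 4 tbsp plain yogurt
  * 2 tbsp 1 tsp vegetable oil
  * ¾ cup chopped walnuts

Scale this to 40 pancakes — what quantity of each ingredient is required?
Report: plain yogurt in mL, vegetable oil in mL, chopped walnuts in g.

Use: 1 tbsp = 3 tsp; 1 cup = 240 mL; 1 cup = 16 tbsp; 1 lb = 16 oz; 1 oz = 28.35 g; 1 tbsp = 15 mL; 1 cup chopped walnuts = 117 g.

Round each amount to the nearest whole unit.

Scaling factor: 40/15 = 8/3.
plain yogurt: (2 cup + 4 tbsp = 2.25 cup) × 8/3 × 240 mL/cup = 1440 mL
vegetable oil: (2 tbsp + 1 tsp = 7/3 tbsp) × 8/3 × 15 mL/tbsp ≈ 93 mL
chopped walnuts: 0.75 cup × 8/3 × 117 g/cup = 234 g

plain yogurt: 1440 mL; vegetable oil: 93 mL; chopped walnuts: 234 g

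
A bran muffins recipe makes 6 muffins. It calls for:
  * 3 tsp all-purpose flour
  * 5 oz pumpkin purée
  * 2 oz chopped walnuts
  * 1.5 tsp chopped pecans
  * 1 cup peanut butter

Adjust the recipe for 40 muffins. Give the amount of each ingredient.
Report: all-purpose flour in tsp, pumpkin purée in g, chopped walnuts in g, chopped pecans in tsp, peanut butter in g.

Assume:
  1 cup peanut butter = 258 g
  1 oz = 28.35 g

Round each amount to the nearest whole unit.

Scaling factor: 40/6 = 20/3.
all-purpose flour: 3 tsp × 20/3 = 20 tsp
pumpkin purée: 5 oz × 20/3 × 28.35 g/oz = 945 g
chopped walnuts: 2 oz × 20/3 × 28.35 g/oz = 378 g
chopped pecans: 1.5 tsp × 20/3 = 10 tsp
peanut butter: 1 cup × 20/3 × 258 g/cup = 1720 g

all-purpose flour: 20 tsp; pumpkin purée: 945 g; chopped walnuts: 378 g; chopped pecans: 10 tsp; peanut butter: 1720 g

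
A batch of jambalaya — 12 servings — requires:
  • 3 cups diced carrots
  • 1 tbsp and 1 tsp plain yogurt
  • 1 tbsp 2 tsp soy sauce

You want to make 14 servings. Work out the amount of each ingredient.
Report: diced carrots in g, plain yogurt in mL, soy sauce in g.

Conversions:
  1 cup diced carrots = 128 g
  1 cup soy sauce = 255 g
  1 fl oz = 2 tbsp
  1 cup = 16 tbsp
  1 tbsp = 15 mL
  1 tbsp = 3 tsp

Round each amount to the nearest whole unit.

diced carrots: 448 g; plain yogurt: 23 mL; soy sauce: 31 g

Scaling factor: 14/12 = 7/6.
diced carrots: 3 cup × 7/6 × 128 g/cup = 448 g
plain yogurt: (1 tbsp + 1 tsp = 4/3 tbsp) × 7/6 × 15 mL/tbsp ≈ 23 mL
soy sauce: (1 tbsp + 2 tsp = 5/3 tbsp) × 7/6 ÷ 16 tbsp/cup × 255 g/cup ≈ 31 g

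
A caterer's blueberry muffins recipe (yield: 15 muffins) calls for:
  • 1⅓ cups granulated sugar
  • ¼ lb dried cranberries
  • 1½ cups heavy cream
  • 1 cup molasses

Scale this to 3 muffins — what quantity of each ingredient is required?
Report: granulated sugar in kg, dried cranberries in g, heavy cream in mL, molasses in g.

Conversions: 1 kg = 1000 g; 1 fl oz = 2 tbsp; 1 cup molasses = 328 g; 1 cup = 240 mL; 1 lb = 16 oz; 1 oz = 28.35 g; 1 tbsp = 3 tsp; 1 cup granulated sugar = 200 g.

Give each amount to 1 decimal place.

granulated sugar: 0.1 kg; dried cranberries: 22.7 g; heavy cream: 72.0 mL; molasses: 65.6 g

Scaling factor: 3/15 = 1/5 = 0.2.
granulated sugar: 4/3 cup × 1/5 × 200 g/cup ÷ 1000 g/kg ≈ 0.1 kg
dried cranberries: 0.25 lb × 1/5 × 16 oz/lb × 28.35 g/oz ≈ 22.7 g
heavy cream: 1.5 cup × 1/5 × 240 mL/cup = 72.0 mL
molasses: 1 cup × 1/5 × 328 g/cup = 65.6 g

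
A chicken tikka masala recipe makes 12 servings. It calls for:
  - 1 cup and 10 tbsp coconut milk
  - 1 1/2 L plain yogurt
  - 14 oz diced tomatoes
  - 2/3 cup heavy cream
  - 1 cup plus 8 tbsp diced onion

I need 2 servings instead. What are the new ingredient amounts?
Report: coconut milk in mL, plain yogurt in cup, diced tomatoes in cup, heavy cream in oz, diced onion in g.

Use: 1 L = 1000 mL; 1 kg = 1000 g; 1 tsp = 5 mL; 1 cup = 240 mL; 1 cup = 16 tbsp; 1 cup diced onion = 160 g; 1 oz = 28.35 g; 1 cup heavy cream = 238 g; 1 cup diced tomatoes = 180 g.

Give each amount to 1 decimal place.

Scaling factor: 2/12 = 1/6.
coconut milk: (1 cup + 10 tbsp = 1.625 cup) × 1/6 × 240 mL/cup = 65.0 mL
plain yogurt: 1.5 L × 1/6 × 1000 mL/L ÷ 240 mL/cup ≈ 1.0 cup
diced tomatoes: 14 oz × 1/6 × 28.35 g/oz ÷ 180 g/cup ≈ 0.4 cup
heavy cream: 2/3 cup × 1/6 × 238 g/cup ÷ 28.35 g/oz ≈ 0.9 oz
diced onion: (1 cup + 8 tbsp = 1.5 cup) × 1/6 × 160 g/cup = 40.0 g

coconut milk: 65.0 mL; plain yogurt: 1.0 cup; diced tomatoes: 0.4 cup; heavy cream: 0.9 oz; diced onion: 40.0 g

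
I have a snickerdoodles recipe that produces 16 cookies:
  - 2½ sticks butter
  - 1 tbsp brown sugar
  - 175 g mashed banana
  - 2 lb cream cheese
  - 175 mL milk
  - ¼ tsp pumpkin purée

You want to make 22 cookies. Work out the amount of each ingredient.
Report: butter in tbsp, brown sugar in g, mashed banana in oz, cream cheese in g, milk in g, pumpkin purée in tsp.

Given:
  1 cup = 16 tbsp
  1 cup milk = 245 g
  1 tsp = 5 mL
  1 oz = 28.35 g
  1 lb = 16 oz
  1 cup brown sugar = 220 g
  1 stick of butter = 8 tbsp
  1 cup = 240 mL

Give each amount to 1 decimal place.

butter: 27.5 tbsp; brown sugar: 18.9 g; mashed banana: 8.5 oz; cream cheese: 1247.4 g; milk: 245.6 g; pumpkin purée: 0.3 tsp

Scaling factor: 22/16 = 11/8 = 1.375.
butter: 2.5 stick × 11/8 × 8 tbsp/stick = 27.5 tbsp
brown sugar: 1 tbsp × 11/8 ÷ 16 tbsp/cup × 220 g/cup ≈ 18.9 g
mashed banana: 175 g × 11/8 ÷ 28.35 g/oz ≈ 8.5 oz
cream cheese: 2 lb × 11/8 × 16 oz/lb × 28.35 g/oz = 1247.4 g
milk: 175 mL × 11/8 ÷ 240 mL/cup × 245 g/cup ≈ 245.6 g
pumpkin purée: 0.25 tsp × 11/8 ≈ 0.3 tsp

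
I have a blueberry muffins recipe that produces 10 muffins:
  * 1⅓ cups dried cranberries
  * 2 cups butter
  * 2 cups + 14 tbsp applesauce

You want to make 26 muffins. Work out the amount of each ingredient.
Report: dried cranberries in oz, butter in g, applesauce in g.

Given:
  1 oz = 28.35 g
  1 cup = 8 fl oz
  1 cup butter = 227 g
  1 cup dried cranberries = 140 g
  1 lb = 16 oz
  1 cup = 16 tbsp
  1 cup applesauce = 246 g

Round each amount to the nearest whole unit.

dried cranberries: 17 oz; butter: 1180 g; applesauce: 1839 g

Scaling factor: 26/10 = 13/5 = 2.6.
dried cranberries: 4/3 cup × 13/5 × 140 g/cup ÷ 28.35 g/oz ≈ 17 oz
butter: 2 cup × 13/5 × 227 g/cup ≈ 1180 g
applesauce: (2 cup + 14 tbsp = 2.875 cup) × 13/5 × 246 g/cup ≈ 1839 g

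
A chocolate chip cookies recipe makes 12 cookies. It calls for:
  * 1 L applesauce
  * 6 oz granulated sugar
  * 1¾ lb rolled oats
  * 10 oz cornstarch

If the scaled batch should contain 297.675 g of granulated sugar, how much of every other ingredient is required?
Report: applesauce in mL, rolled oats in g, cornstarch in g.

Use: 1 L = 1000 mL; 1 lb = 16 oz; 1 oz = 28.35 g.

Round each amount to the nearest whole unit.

The original recipe has 170.1 g of granulated sugar, so the scaling factor is 297.675 ÷ 170.1 = 7/4 = 1.75.
applesauce: 1 L × 7/4 × 1000 mL/L = 1750 mL
rolled oats: 1.75 lb × 7/4 × 16 oz/lb × 28.35 g/oz ≈ 1389 g
cornstarch: 10 oz × 7/4 × 28.35 g/oz ≈ 496 g

applesauce: 1750 mL; rolled oats: 1389 g; cornstarch: 496 g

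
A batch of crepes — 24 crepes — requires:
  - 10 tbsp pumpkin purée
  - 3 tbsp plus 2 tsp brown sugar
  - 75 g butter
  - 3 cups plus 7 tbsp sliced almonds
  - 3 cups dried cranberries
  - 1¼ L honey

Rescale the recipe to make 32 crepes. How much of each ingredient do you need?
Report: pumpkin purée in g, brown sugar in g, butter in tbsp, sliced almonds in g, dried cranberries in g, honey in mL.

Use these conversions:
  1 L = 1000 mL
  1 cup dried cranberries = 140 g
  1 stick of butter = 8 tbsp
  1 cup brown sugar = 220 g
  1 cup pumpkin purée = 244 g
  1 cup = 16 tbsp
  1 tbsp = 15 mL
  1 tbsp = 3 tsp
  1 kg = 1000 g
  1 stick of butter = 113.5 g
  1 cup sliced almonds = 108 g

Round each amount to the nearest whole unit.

pumpkin purée: 203 g; brown sugar: 67 g; butter: 7 tbsp; sliced almonds: 495 g; dried cranberries: 560 g; honey: 1667 mL

Scaling factor: 32/24 = 4/3.
pumpkin purée: 10 tbsp × 4/3 ÷ 16 tbsp/cup × 244 g/cup ≈ 203 g
brown sugar: (3 tbsp + 2 tsp = 11/3 tbsp) × 4/3 ÷ 16 tbsp/cup × 220 g/cup ≈ 67 g
butter: 75 g × 4/3 ÷ 113.5 g/stick × 8 tbsp/stick ≈ 7 tbsp
sliced almonds: (3 cup + 7 tbsp = 3.4375 cup) × 4/3 × 108 g/cup = 495 g
dried cranberries: 3 cup × 4/3 × 140 g/cup = 560 g
honey: 1.25 L × 4/3 × 1000 mL/L ≈ 1667 mL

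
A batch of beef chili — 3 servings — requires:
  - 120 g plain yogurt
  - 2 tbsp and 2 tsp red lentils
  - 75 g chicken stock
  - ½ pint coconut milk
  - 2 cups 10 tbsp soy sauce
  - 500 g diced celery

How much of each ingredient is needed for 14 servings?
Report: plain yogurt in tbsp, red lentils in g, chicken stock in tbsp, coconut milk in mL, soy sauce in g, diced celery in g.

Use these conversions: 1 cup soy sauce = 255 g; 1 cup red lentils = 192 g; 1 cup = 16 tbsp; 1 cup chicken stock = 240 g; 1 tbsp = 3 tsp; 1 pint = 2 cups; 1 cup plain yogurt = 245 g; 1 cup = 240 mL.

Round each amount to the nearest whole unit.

plain yogurt: 37 tbsp; red lentils: 149 g; chicken stock: 23 tbsp; coconut milk: 1120 mL; soy sauce: 3124 g; diced celery: 2333 g

Scaling factor: 14/3.
plain yogurt: 120 g × 14/3 ÷ 245 g/cup × 16 tbsp/cup ≈ 37 tbsp
red lentils: (2 tbsp + 2 tsp = 8/3 tbsp) × 14/3 ÷ 16 tbsp/cup × 192 g/cup ≈ 149 g
chicken stock: 75 g × 14/3 ÷ 240 g/cup × 16 tbsp/cup ≈ 23 tbsp
coconut milk: 0.5 pint × 14/3 × 2 cup/pint × 240 mL/cup = 1120 mL
soy sauce: (2 cup + 10 tbsp = 2.625 cup) × 14/3 × 255 g/cup ≈ 3124 g
diced celery: 500 g × 14/3 ≈ 2333 g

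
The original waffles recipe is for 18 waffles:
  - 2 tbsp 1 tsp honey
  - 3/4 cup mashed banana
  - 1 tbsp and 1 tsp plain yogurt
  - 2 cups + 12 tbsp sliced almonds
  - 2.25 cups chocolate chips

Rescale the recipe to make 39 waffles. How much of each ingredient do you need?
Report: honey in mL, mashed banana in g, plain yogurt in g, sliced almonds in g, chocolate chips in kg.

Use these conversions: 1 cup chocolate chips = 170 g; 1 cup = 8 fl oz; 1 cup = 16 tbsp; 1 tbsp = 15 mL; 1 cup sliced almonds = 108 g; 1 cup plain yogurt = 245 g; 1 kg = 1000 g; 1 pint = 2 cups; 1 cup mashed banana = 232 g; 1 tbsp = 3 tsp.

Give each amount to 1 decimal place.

honey: 75.8 mL; mashed banana: 377.0 g; plain yogurt: 44.2 g; sliced almonds: 643.5 g; chocolate chips: 0.8 kg

Scaling factor: 39/18 = 13/6.
honey: (2 tbsp + 1 tsp = 7/3 tbsp) × 13/6 × 15 mL/tbsp ≈ 75.8 mL
mashed banana: 0.75 cup × 13/6 × 232 g/cup = 377.0 g
plain yogurt: (1 tbsp + 1 tsp = 4/3 tbsp) × 13/6 ÷ 16 tbsp/cup × 245 g/cup ≈ 44.2 g
sliced almonds: (2 cup + 12 tbsp = 2.75 cup) × 13/6 × 108 g/cup = 643.5 g
chocolate chips: 2.25 cup × 13/6 × 170 g/cup ÷ 1000 g/kg ≈ 0.8 kg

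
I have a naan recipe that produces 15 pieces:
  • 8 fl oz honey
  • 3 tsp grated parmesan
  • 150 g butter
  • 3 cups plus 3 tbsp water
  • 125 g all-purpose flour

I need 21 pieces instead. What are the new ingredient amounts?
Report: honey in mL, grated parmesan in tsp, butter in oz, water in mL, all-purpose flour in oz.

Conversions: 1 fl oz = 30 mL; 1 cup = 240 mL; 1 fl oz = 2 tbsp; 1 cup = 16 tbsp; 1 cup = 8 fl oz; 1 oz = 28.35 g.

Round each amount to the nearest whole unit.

honey: 336 mL; grated parmesan: 4 tsp; butter: 7 oz; water: 1071 mL; all-purpose flour: 6 oz

Scaling factor: 21/15 = 7/5 = 1.4.
honey: 8 fl oz × 7/5 × 30 mL/fl oz = 336 mL
grated parmesan: 3 tsp × 7/5 ≈ 4 tsp
butter: 150 g × 7/5 ÷ 28.35 g/oz ≈ 7 oz
water: (3 cup + 3 tbsp = 3.1875 cup) × 7/5 × 240 mL/cup = 1071 mL
all-purpose flour: 125 g × 7/5 ÷ 28.35 g/oz ≈ 6 oz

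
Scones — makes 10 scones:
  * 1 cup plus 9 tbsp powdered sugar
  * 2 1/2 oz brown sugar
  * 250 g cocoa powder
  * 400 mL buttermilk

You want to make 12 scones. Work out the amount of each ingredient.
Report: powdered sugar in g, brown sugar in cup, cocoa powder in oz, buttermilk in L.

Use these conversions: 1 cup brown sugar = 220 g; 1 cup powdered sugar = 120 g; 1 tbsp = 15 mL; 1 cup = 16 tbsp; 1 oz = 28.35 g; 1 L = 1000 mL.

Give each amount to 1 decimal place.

Scaling factor: 12/10 = 6/5 = 1.2.
powdered sugar: (1 cup + 9 tbsp = 1.5625 cup) × 6/5 × 120 g/cup = 225.0 g
brown sugar: 2.5 oz × 6/5 × 28.35 g/oz ÷ 220 g/cup ≈ 0.4 cup
cocoa powder: 250 g × 6/5 ÷ 28.35 g/oz ≈ 10.6 oz
buttermilk: 400 mL × 6/5 ÷ 1000 mL/L ≈ 0.5 L

powdered sugar: 225.0 g; brown sugar: 0.4 cup; cocoa powder: 10.6 oz; buttermilk: 0.5 L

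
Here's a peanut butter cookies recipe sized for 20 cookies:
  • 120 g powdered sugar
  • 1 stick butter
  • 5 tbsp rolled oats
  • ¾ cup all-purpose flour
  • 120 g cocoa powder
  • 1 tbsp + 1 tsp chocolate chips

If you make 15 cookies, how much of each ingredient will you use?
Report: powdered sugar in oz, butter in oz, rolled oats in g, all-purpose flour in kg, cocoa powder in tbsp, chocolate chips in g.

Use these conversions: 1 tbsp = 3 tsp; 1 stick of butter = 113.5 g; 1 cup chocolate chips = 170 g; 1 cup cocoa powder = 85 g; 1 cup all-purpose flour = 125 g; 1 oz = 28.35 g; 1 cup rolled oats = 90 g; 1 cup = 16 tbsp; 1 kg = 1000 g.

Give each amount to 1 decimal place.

Scaling factor: 15/20 = 3/4 = 0.75.
powdered sugar: 120 g × 3/4 ÷ 28.35 g/oz ≈ 3.2 oz
butter: 1 stick × 3/4 × 113.5 g/stick ÷ 28.35 g/oz ≈ 3.0 oz
rolled oats: 5 tbsp × 3/4 ÷ 16 tbsp/cup × 90 g/cup ≈ 21.1 g
all-purpose flour: 0.75 cup × 3/4 × 125 g/cup ÷ 1000 g/kg ≈ 0.1 kg
cocoa powder: 120 g × 3/4 ÷ 85 g/cup × 16 tbsp/cup ≈ 16.9 tbsp
chocolate chips: (1 tbsp + 1 tsp = 4/3 tbsp) × 3/4 ÷ 16 tbsp/cup × 170 g/cup ≈ 10.6 g

powdered sugar: 3.2 oz; butter: 3.0 oz; rolled oats: 21.1 g; all-purpose flour: 0.1 kg; cocoa powder: 16.9 tbsp; chocolate chips: 10.6 g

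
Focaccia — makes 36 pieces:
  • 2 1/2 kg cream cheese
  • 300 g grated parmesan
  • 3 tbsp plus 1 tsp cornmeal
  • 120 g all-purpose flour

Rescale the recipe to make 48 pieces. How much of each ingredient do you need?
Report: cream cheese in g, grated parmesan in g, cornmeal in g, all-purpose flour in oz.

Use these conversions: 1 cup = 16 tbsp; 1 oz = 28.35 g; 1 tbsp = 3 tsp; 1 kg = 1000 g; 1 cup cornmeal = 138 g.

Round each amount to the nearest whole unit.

cream cheese: 3333 g; grated parmesan: 400 g; cornmeal: 38 g; all-purpose flour: 6 oz

Scaling factor: 48/36 = 4/3.
cream cheese: 2.5 kg × 4/3 × 1000 g/kg ≈ 3333 g
grated parmesan: 300 g × 4/3 = 400 g
cornmeal: (3 tbsp + 1 tsp = 10/3 tbsp) × 4/3 ÷ 16 tbsp/cup × 138 g/cup ≈ 38 g
all-purpose flour: 120 g × 4/3 ÷ 28.35 g/oz ≈ 6 oz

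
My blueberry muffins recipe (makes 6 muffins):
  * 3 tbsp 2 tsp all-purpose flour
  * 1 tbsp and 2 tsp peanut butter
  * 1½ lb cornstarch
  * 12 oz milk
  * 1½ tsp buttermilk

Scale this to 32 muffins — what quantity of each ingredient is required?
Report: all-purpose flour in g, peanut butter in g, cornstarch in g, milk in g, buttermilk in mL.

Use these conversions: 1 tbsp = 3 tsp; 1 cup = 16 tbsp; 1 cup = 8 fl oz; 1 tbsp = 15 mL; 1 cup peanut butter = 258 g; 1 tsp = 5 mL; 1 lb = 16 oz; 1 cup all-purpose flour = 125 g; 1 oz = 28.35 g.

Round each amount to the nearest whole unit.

Scaling factor: 32/6 = 16/3.
all-purpose flour: (3 tbsp + 2 tsp = 11/3 tbsp) × 16/3 ÷ 16 tbsp/cup × 125 g/cup ≈ 153 g
peanut butter: (1 tbsp + 2 tsp = 5/3 tbsp) × 16/3 ÷ 16 tbsp/cup × 258 g/cup ≈ 143 g
cornstarch: 1.5 lb × 16/3 × 16 oz/lb × 28.35 g/oz ≈ 3629 g
milk: 12 oz × 16/3 × 28.35 g/oz ≈ 1814 g
buttermilk: 1.5 tsp × 16/3 × 5 mL/tsp = 40 mL

all-purpose flour: 153 g; peanut butter: 143 g; cornstarch: 3629 g; milk: 1814 g; buttermilk: 40 mL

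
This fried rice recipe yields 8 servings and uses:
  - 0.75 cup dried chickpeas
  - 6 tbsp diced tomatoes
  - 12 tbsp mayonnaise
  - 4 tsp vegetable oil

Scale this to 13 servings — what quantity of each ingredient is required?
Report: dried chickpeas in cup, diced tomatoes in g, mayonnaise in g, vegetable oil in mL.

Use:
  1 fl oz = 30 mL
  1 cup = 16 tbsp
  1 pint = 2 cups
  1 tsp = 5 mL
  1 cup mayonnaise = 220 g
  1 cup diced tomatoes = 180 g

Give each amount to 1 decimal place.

dried chickpeas: 1.2 cup; diced tomatoes: 109.7 g; mayonnaise: 268.1 g; vegetable oil: 32.5 mL

Scaling factor: 13/8 = 1.625.
dried chickpeas: 0.75 cup × 13/8 ≈ 1.2 cup
diced tomatoes: 6 tbsp × 13/8 ÷ 16 tbsp/cup × 180 g/cup ≈ 109.7 g
mayonnaise: 12 tbsp × 13/8 ÷ 16 tbsp/cup × 220 g/cup ≈ 268.1 g
vegetable oil: 4 tsp × 13/8 × 5 mL/tsp = 32.5 mL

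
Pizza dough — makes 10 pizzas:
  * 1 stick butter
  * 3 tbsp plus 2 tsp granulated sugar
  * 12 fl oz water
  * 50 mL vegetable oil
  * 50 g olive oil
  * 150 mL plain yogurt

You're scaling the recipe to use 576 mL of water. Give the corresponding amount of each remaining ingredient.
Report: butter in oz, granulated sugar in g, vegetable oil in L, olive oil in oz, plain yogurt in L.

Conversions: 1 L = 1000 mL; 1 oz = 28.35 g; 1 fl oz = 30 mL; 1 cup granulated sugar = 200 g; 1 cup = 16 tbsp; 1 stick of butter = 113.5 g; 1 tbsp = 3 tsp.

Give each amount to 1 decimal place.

The original recipe has 360 mL of water, so the scaling factor is 576 ÷ 360 = 8/5 = 1.6.
butter: 1 stick × 8/5 × 113.5 g/stick ÷ 28.35 g/oz ≈ 6.4 oz
granulated sugar: (3 tbsp + 2 tsp = 11/3 tbsp) × 8/5 ÷ 16 tbsp/cup × 200 g/cup ≈ 73.3 g
vegetable oil: 50 mL × 8/5 ÷ 1000 mL/L ≈ 0.1 L
olive oil: 50 g × 8/5 ÷ 28.35 g/oz ≈ 2.8 oz
plain yogurt: 150 mL × 8/5 ÷ 1000 mL/L ≈ 0.2 L

butter: 6.4 oz; granulated sugar: 73.3 g; vegetable oil: 0.1 L; olive oil: 2.8 oz; plain yogurt: 0.2 L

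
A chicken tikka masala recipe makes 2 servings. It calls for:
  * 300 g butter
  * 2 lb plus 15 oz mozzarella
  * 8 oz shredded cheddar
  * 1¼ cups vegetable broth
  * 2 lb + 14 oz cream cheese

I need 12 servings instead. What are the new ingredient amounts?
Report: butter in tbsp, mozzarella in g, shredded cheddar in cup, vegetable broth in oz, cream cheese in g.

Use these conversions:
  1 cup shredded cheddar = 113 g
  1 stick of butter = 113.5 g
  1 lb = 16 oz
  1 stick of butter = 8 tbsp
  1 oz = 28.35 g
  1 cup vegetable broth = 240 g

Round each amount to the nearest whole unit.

butter: 127 tbsp; mozzarella: 7995 g; shredded cheddar: 12 cup; vegetable broth: 63 oz; cream cheese: 7825 g

Scaling factor: 12/2 = 6.
butter: 300 g × 6 ÷ 113.5 g/stick × 8 tbsp/stick ≈ 127 tbsp
mozzarella: (2 lb + 15 oz = 2.9375 lb) × 6 × 16 oz/lb × 28.35 g/oz ≈ 7995 g
shredded cheddar: 8 oz × 6 × 28.35 g/oz ÷ 113 g/cup ≈ 12 cup
vegetable broth: 1.25 cup × 6 × 240 g/cup ÷ 28.35 g/oz ≈ 63 oz
cream cheese: (2 lb + 14 oz = 2.875 lb) × 6 × 16 oz/lb × 28.35 g/oz ≈ 7825 g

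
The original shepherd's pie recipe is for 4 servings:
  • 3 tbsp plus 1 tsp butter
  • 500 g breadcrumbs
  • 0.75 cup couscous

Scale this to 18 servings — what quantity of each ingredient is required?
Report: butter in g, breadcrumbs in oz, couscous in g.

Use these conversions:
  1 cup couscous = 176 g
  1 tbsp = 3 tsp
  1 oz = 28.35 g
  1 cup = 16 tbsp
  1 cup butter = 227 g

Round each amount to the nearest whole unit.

butter: 213 g; breadcrumbs: 79 oz; couscous: 594 g

Scaling factor: 18/4 = 9/2 = 4.5.
butter: (3 tbsp + 1 tsp = 10/3 tbsp) × 9/2 ÷ 16 tbsp/cup × 227 g/cup ≈ 213 g
breadcrumbs: 500 g × 9/2 ÷ 28.35 g/oz ≈ 79 oz
couscous: 0.75 cup × 9/2 × 176 g/cup = 594 g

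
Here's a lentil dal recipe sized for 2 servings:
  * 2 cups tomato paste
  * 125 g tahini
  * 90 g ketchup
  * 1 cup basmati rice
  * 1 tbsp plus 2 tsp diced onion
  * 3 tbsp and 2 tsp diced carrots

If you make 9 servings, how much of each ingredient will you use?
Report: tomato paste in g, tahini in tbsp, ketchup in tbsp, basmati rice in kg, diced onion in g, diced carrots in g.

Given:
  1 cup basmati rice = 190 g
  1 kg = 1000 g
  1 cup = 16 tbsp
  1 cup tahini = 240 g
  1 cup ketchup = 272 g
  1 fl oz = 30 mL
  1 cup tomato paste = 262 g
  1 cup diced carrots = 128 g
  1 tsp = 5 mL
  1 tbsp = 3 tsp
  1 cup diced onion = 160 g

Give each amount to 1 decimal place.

tomato paste: 2358.0 g; tahini: 37.5 tbsp; ketchup: 23.8 tbsp; basmati rice: 0.9 kg; diced onion: 75.0 g; diced carrots: 132.0 g

Scaling factor: 9/2 = 4.5.
tomato paste: 2 cup × 9/2 × 262 g/cup = 2358.0 g
tahini: 125 g × 9/2 ÷ 240 g/cup × 16 tbsp/cup = 37.5 tbsp
ketchup: 90 g × 9/2 ÷ 272 g/cup × 16 tbsp/cup ≈ 23.8 tbsp
basmati rice: 1 cup × 9/2 × 190 g/cup ÷ 1000 g/kg ≈ 0.9 kg
diced onion: (1 tbsp + 2 tsp = 5/3 tbsp) × 9/2 ÷ 16 tbsp/cup × 160 g/cup = 75.0 g
diced carrots: (3 tbsp + 2 tsp = 11/3 tbsp) × 9/2 ÷ 16 tbsp/cup × 128 g/cup = 132.0 g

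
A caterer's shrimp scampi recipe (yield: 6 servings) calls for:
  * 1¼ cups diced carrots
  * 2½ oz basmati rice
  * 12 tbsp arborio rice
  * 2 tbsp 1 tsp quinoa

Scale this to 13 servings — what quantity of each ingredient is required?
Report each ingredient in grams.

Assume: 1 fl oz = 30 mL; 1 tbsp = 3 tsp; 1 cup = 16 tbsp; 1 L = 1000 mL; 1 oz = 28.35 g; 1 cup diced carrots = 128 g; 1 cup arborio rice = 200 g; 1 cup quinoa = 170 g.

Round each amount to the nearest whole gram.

Scaling factor: 13/6.
diced carrots: 1.25 cup × 13/6 × 128 g/cup ≈ 347 g
basmati rice: 2.5 oz × 13/6 × 28.35 g/oz ≈ 154 g
arborio rice: 12 tbsp × 13/6 ÷ 16 tbsp/cup × 200 g/cup = 325 g
quinoa: (2 tbsp + 1 tsp = 7/3 tbsp) × 13/6 ÷ 16 tbsp/cup × 170 g/cup ≈ 54 g

diced carrots: 347 g; basmati rice: 154 g; arborio rice: 325 g; quinoa: 54 g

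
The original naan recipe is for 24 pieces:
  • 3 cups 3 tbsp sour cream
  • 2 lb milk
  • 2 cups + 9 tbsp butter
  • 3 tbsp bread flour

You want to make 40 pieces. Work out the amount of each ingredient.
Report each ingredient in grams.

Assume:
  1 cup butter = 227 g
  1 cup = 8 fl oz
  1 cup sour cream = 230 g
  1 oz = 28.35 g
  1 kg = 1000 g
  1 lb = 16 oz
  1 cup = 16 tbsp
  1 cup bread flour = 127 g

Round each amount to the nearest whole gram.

sour cream: 1222 g; milk: 1512 g; butter: 969 g; bread flour: 40 g

Scaling factor: 40/24 = 5/3.
sour cream: (3 cup + 3 tbsp = 3.1875 cup) × 5/3 × 230 g/cup ≈ 1222 g
milk: 2 lb × 5/3 × 16 oz/lb × 28.35 g/oz = 1512 g
butter: (2 cup + 9 tbsp = 2.5625 cup) × 5/3 × 227 g/cup ≈ 969 g
bread flour: 3 tbsp × 5/3 ÷ 16 tbsp/cup × 127 g/cup ≈ 40 g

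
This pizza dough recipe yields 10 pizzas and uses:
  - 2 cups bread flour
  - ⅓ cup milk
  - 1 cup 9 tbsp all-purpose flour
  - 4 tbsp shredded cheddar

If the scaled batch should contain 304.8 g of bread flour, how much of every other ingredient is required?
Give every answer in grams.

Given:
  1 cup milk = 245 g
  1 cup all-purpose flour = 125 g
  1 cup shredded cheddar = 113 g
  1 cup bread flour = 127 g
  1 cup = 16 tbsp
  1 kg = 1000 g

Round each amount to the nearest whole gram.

The original recipe has 254 g of bread flour, so the scaling factor is 304.8 ÷ 254 = 6/5 = 1.2.
milk: 1/3 cup × 6/5 × 245 g/cup = 98 g
all-purpose flour: (1 cup + 9 tbsp = 1.5625 cup) × 6/5 × 125 g/cup ≈ 234 g
shredded cheddar: 4 tbsp × 6/5 ÷ 16 tbsp/cup × 113 g/cup ≈ 34 g

milk: 98 g; all-purpose flour: 234 g; shredded cheddar: 34 g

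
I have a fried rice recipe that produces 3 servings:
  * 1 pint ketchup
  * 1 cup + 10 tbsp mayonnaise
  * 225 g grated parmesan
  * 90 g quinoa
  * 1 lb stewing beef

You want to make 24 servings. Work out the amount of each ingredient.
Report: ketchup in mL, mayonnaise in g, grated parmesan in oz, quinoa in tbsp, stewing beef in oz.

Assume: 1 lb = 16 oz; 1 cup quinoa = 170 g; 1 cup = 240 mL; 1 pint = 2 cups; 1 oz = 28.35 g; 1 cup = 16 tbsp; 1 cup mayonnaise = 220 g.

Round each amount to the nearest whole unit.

Scaling factor: 24/3 = 8.
ketchup: 1 pint × 8 × 2 cup/pint × 240 mL/cup = 3840 mL
mayonnaise: (1 cup + 10 tbsp = 1.625 cup) × 8 × 220 g/cup = 2860 g
grated parmesan: 225 g × 8 ÷ 28.35 g/oz ≈ 63 oz
quinoa: 90 g × 8 ÷ 170 g/cup × 16 tbsp/cup ≈ 68 tbsp
stewing beef: 1 lb × 8 × 16 oz/lb = 128 oz

ketchup: 3840 mL; mayonnaise: 2860 g; grated parmesan: 63 oz; quinoa: 68 tbsp; stewing beef: 128 oz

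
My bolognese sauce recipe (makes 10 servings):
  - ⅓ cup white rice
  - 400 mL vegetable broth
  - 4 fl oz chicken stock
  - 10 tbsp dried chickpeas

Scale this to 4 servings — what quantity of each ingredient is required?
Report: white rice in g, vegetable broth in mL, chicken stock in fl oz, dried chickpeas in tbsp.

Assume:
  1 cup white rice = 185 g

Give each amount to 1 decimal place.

Scaling factor: 4/10 = 2/5 = 0.4.
white rice: 1/3 cup × 2/5 × 185 g/cup ≈ 24.7 g
vegetable broth: 400 mL × 2/5 = 160.0 mL
chicken stock: 4 fl oz × 2/5 = 1.6 fl oz
dried chickpeas: 10 tbsp × 2/5 = 4.0 tbsp

white rice: 24.7 g; vegetable broth: 160.0 mL; chicken stock: 1.6 fl oz; dried chickpeas: 4.0 tbsp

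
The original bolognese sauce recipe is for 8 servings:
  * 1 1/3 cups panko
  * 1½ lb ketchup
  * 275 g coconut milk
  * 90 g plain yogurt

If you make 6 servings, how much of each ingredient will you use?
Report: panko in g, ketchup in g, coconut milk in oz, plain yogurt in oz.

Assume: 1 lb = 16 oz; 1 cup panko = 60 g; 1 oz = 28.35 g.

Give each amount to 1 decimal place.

panko: 60.0 g; ketchup: 510.3 g; coconut milk: 7.3 oz; plain yogurt: 2.4 oz

Scaling factor: 6/8 = 3/4 = 0.75.
panko: 4/3 cup × 3/4 × 60 g/cup = 60.0 g
ketchup: 1.5 lb × 3/4 × 16 oz/lb × 28.35 g/oz = 510.3 g
coconut milk: 275 g × 3/4 ÷ 28.35 g/oz ≈ 7.3 oz
plain yogurt: 90 g × 3/4 ÷ 28.35 g/oz ≈ 2.4 oz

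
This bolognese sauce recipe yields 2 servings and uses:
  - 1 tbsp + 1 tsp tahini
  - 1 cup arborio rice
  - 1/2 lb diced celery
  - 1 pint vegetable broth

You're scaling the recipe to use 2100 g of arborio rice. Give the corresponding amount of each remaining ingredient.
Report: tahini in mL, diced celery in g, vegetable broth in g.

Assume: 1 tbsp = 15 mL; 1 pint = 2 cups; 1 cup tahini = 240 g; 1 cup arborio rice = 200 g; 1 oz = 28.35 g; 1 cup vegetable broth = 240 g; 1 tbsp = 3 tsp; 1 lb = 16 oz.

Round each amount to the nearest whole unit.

The original recipe has 200 g of arborio rice, so the scaling factor is 2100 ÷ 200 = 21/2 = 10.5.
tahini: (1 tbsp + 1 tsp = 4/3 tbsp) × 21/2 × 15 mL/tbsp = 210 mL
diced celery: 0.5 lb × 21/2 × 16 oz/lb × 28.35 g/oz ≈ 2381 g
vegetable broth: 1 pint × 21/2 × 2 cup/pint × 240 g/cup = 5040 g

tahini: 210 mL; diced celery: 2381 g; vegetable broth: 5040 g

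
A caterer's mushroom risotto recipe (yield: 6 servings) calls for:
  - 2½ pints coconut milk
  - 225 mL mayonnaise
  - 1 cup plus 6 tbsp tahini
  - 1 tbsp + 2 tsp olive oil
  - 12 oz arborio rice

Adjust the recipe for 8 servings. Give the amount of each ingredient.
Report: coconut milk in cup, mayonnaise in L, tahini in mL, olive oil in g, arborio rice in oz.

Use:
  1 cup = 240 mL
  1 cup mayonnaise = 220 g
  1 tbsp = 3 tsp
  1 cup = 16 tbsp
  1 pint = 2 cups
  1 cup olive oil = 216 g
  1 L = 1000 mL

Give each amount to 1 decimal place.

coconut milk: 6.7 cup; mayonnaise: 0.3 L; tahini: 440.0 mL; olive oil: 30.0 g; arborio rice: 16.0 oz

Scaling factor: 8/6 = 4/3.
coconut milk: 2.5 pint × 4/3 × 2 cup/pint ≈ 6.7 cup
mayonnaise: 225 mL × 4/3 ÷ 1000 mL/L = 0.3 L
tahini: (1 cup + 6 tbsp = 1.375 cup) × 4/3 × 240 mL/cup = 440.0 mL
olive oil: (1 tbsp + 2 tsp = 5/3 tbsp) × 4/3 ÷ 16 tbsp/cup × 216 g/cup = 30.0 g
arborio rice: 12 oz × 4/3 = 16.0 oz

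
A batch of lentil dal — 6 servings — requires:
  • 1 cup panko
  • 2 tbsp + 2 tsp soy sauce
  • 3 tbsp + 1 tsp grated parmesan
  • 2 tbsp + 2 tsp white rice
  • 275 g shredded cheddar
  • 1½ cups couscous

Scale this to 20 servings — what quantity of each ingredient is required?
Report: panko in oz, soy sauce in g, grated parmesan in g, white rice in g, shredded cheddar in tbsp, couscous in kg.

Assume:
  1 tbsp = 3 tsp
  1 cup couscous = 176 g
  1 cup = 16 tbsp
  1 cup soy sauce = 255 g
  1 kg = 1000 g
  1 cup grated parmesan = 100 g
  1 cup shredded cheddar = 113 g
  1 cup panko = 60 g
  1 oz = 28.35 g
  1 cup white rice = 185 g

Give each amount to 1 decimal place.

panko: 7.1 oz; soy sauce: 141.7 g; grated parmesan: 69.4 g; white rice: 102.8 g; shredded cheddar: 129.8 tbsp; couscous: 0.9 kg

Scaling factor: 20/6 = 10/3.
panko: 1 cup × 10/3 × 60 g/cup ÷ 28.35 g/oz ≈ 7.1 oz
soy sauce: (2 tbsp + 2 tsp = 8/3 tbsp) × 10/3 ÷ 16 tbsp/cup × 255 g/cup ≈ 141.7 g
grated parmesan: (3 tbsp + 1 tsp = 10/3 tbsp) × 10/3 ÷ 16 tbsp/cup × 100 g/cup ≈ 69.4 g
white rice: (2 tbsp + 2 tsp = 8/3 tbsp) × 10/3 ÷ 16 tbsp/cup × 185 g/cup ≈ 102.8 g
shredded cheddar: 275 g × 10/3 ÷ 113 g/cup × 16 tbsp/cup ≈ 129.8 tbsp
couscous: 1.5 cup × 10/3 × 176 g/cup ÷ 1000 g/kg ≈ 0.9 kg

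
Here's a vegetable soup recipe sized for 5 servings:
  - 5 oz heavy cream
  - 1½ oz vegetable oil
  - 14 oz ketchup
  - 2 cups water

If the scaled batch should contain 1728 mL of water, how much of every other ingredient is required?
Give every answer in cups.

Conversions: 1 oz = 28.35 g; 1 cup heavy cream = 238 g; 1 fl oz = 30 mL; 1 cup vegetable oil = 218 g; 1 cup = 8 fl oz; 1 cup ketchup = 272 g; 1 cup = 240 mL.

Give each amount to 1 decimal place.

The original recipe has 480 mL of water, so the scaling factor is 1728 ÷ 480 = 18/5 = 3.6.
heavy cream: 5 oz × 18/5 × 28.35 g/oz ÷ 238 g/cup ≈ 2.1 cup
vegetable oil: 1.5 oz × 18/5 × 28.35 g/oz ÷ 218 g/cup ≈ 0.7 cup
ketchup: 14 oz × 18/5 × 28.35 g/oz ÷ 272 g/cup ≈ 5.3 cup

heavy cream: 2.1 cup; vegetable oil: 0.7 cup; ketchup: 5.3 cup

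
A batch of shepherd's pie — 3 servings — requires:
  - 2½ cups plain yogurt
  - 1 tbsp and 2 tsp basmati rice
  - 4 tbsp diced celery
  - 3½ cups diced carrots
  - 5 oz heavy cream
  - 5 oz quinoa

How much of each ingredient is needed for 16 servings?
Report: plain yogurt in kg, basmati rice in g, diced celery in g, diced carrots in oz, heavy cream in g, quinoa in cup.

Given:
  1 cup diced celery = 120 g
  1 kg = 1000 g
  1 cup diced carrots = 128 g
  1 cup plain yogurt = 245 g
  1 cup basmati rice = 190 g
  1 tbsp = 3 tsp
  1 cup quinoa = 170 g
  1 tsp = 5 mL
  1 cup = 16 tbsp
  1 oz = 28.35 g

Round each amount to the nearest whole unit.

plain yogurt: 3 kg; basmati rice: 106 g; diced celery: 160 g; diced carrots: 84 oz; heavy cream: 756 g; quinoa: 4 cup

Scaling factor: 16/3.
plain yogurt: 2.5 cup × 16/3 × 245 g/cup ÷ 1000 g/kg ≈ 3 kg
basmati rice: (1 tbsp + 2 tsp = 5/3 tbsp) × 16/3 ÷ 16 tbsp/cup × 190 g/cup ≈ 106 g
diced celery: 4 tbsp × 16/3 ÷ 16 tbsp/cup × 120 g/cup = 160 g
diced carrots: 3.5 cup × 16/3 × 128 g/cup ÷ 28.35 g/oz ≈ 84 oz
heavy cream: 5 oz × 16/3 × 28.35 g/oz = 756 g
quinoa: 5 oz × 16/3 × 28.35 g/oz ÷ 170 g/cup ≈ 4 cup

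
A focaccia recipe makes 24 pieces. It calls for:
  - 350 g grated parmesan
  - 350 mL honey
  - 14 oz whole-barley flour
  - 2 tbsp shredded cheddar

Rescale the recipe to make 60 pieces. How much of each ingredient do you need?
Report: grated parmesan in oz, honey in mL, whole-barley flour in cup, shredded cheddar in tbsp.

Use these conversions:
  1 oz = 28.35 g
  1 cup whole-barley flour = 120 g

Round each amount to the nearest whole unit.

grated parmesan: 31 oz; honey: 875 mL; whole-barley flour: 8 cup; shredded cheddar: 5 tbsp

Scaling factor: 60/24 = 5/2 = 2.5.
grated parmesan: 350 g × 5/2 ÷ 28.35 g/oz ≈ 31 oz
honey: 350 mL × 5/2 = 875 mL
whole-barley flour: 14 oz × 5/2 × 28.35 g/oz ÷ 120 g/cup ≈ 8 cup
shredded cheddar: 2 tbsp × 5/2 = 5 tbsp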